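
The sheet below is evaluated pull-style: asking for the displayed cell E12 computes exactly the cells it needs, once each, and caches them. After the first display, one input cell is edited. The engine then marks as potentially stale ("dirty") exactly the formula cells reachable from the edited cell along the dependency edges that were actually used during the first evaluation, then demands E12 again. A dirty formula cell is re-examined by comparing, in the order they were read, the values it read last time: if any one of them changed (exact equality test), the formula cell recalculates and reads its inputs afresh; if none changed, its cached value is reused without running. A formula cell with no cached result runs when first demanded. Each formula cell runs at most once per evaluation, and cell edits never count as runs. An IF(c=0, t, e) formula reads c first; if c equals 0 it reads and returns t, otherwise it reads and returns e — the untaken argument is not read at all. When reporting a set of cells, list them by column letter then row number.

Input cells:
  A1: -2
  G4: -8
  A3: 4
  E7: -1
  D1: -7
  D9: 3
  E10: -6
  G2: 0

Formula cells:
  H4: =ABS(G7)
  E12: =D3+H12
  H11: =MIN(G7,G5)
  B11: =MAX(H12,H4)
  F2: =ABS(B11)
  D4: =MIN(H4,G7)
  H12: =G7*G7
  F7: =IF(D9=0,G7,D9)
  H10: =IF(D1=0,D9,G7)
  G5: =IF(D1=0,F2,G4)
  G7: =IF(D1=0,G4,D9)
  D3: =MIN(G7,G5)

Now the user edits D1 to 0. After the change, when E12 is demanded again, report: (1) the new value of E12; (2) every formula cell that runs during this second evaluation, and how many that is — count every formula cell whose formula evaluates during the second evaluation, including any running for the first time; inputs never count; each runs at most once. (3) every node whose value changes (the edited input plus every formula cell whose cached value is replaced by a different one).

Demanding E12 again yields 56.
8 formula cells run: B11, D3, E12, F2, G5, G7, H4, H12.
The nodes whose values change: D1, E12, G5, G7, H12.
Note the branch switch — B11, F2, H4 had no cache and run now for the first time.

First demand of the output computes:
  G5 = IF(D1=0: D1=-7 -> else branch G4) = -8
  G7 = IF(D1=0: D1=-7 -> else branch D9) = 3
  D3 = MIN(3, -8) = -8
  H12 = 3 * 3 = 9
  E12 = -8 + 9 = 1

After the edit, cleaning proceeds:
  G7: a read changed (D1 -7->0) — executes, giving -8.
  H4: had never run; runs now, result 8.
  H12: a read changed (G7 3->-8; G7 3->-8) — executes, giving 64.
  B11: had never run; runs now, result 64.
  F2: had never run; runs now, result 64.
  G5: a read changed (D1 -7->0) — executes, giving 64.
  D3: a read changed (G7 3->-8; G5 -8->64) — executes, giving -8 — identical to its old value.
  E12: a read changed (H12 9->64) — executes, giving 56.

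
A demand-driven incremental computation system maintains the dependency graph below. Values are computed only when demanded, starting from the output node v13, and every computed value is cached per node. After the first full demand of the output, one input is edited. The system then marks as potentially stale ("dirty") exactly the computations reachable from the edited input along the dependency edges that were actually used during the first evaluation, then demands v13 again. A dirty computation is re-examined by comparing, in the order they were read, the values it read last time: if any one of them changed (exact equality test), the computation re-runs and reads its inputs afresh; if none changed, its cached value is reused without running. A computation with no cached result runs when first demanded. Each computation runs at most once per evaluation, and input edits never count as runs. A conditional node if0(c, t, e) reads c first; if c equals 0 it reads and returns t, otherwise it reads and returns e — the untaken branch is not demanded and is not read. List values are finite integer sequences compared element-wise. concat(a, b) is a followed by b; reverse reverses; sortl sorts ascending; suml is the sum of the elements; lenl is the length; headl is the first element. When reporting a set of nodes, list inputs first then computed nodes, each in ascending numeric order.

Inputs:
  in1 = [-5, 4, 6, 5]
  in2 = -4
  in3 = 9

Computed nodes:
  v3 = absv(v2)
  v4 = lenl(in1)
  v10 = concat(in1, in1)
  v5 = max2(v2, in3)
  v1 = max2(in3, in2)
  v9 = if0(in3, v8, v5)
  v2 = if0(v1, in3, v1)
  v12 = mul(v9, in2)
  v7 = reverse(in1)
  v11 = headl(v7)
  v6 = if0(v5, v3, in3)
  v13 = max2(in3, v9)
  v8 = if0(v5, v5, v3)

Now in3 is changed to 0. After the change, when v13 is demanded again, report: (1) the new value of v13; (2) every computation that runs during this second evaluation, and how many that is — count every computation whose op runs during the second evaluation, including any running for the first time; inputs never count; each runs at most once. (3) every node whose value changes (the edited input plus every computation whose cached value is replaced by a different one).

First evaluation (everything demanded from the output):
  v1 = max2(9, -4) = 9
  v2 = if0(v1=9 -> else branch v1) = 9
  v5 = max2(9, 9) = 9
  v9 = if0(in3=9 -> else branch v5) = 9
  v13 = max2(9, 9) = 9

Propagation after the edit:
  v1: runs — in3 9->0; result 0.
  v2: runs — v1 9->0; v1 9->0; result 0.
  v5: runs — v2 9->0; in3 9->0; result 0.
  v8: demanded for the first time — runs, produces 0.
  v9: runs — in3 9->0; v5 9->0; result 0.
  v13: runs — in3 9->0; v9 9->0; result 0.

Key observation: a condition flipped, so demand reaches new nodes — v8 runs for the first time.

New value of v13: 0.
Computations that run: v1, v2, v5, v8, v9, v13 — 6 in total.
Values that change: in3, v1, v2, v5, v9, v13.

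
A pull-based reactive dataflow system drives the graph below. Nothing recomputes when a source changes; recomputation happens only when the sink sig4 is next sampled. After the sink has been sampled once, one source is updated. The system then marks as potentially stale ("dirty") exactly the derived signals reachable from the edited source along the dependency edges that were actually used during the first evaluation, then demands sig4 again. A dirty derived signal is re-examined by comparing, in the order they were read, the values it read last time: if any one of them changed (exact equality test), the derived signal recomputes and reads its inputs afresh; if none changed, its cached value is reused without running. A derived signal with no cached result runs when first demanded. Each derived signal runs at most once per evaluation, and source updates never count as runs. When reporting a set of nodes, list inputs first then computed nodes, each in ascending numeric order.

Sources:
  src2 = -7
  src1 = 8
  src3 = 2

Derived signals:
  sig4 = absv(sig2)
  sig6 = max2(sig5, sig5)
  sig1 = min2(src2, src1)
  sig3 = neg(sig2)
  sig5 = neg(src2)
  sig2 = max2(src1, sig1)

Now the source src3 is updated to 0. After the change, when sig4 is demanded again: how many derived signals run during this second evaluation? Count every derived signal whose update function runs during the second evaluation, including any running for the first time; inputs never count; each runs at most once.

Derived signals that run: none — 0 in total.
Key observation: src3 is never demanded by the output, so the edit triggers no recomputation at all.

First evaluation (everything demanded from the output):
  sig1 = min2(-7, 8) = -7
  sig2 = max2(8, -7) = 8
  sig4 = absv(8) = 8

Propagation after the edit:
  src3 feeds no computation that the output demands — nothing is marked dirty and nothing runs.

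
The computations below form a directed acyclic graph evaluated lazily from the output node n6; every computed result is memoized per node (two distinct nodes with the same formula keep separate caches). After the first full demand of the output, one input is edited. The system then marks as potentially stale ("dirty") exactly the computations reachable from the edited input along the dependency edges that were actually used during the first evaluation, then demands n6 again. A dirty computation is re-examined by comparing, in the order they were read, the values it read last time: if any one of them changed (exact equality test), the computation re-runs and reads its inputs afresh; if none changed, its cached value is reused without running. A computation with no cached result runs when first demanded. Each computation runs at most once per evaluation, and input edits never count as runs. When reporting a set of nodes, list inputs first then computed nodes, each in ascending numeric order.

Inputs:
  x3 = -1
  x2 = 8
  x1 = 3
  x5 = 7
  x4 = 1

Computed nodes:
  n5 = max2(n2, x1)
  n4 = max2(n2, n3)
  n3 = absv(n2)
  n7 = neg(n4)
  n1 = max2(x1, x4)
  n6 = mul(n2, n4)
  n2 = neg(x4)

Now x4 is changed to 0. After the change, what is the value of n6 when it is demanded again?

Demanding n6 again yields 0.

First demand of the output computes:
  n2 = neg(1) = -1
  n3 = absv(-1) = 1
  n4 = max2(-1, 1) = 1
  n6 = mul(-1, 1) = -1

After the edit, cleaning proceeds:
  n2: a read changed (x4 1->0) — executes, giving 0.
  n3: a read changed (n2 -1->0) — executes, giving 0.
  n4: a read changed (n2 -1->0; n3 1->0) — executes, giving 0.
  n6: a read changed (n2 -1->0; n4 1->0) — executes, giving 0.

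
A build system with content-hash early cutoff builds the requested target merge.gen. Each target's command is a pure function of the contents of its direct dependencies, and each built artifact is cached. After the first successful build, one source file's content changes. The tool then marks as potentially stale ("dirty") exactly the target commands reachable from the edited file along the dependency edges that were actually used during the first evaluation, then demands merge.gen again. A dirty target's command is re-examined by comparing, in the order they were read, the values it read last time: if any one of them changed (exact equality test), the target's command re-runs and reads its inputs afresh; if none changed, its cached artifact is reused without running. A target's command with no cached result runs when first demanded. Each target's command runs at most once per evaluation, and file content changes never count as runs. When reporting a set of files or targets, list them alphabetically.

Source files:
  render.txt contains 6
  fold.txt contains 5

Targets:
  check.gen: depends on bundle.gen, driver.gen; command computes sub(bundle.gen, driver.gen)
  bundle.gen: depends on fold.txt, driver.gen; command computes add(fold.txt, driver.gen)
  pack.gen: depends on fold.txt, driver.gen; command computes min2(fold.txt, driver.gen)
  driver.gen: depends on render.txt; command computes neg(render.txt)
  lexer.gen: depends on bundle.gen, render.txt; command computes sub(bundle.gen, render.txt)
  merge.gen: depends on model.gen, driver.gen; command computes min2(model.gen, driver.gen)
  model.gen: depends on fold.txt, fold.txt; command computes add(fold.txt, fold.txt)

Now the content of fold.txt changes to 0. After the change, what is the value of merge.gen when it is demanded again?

First evaluation (everything demanded from the output):
  driver.gen = neg(6) = -6
  model.gen = add(5, 5) = 10
  merge.gen = min2(10, -6) = -6

Propagation after the edit:
  model.gen: runs — fold.txt 5->0; fold.txt 5->0; result 0.
  merge.gen: runs — model.gen 10->0; result -6 (same value as before).

New value of merge.gen: -6.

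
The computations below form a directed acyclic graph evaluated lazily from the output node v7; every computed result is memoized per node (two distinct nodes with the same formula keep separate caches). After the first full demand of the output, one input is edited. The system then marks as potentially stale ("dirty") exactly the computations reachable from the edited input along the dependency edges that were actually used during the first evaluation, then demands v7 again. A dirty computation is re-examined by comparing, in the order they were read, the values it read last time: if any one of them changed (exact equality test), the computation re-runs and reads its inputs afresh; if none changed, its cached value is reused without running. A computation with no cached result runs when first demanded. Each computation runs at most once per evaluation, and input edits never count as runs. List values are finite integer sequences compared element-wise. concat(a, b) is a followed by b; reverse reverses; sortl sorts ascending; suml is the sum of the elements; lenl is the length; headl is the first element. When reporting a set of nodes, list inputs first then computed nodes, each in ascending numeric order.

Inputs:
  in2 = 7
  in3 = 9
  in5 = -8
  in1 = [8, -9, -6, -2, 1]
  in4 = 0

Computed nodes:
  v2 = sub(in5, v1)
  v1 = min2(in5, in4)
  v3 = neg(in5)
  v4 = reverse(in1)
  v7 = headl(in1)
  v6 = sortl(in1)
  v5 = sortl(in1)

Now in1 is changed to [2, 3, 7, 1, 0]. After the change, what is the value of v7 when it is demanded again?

First demand of the output computes:
  v7 = headl([8, -9, -6, -2, 1]) = 8

After the edit, cleaning proceeds:
  v7: a read changed (in1 [8, -9, -6, -2, 1]->[2, 3, 7, 1, 0]) — executes, giving 2.

Demanding v7 again yields 2.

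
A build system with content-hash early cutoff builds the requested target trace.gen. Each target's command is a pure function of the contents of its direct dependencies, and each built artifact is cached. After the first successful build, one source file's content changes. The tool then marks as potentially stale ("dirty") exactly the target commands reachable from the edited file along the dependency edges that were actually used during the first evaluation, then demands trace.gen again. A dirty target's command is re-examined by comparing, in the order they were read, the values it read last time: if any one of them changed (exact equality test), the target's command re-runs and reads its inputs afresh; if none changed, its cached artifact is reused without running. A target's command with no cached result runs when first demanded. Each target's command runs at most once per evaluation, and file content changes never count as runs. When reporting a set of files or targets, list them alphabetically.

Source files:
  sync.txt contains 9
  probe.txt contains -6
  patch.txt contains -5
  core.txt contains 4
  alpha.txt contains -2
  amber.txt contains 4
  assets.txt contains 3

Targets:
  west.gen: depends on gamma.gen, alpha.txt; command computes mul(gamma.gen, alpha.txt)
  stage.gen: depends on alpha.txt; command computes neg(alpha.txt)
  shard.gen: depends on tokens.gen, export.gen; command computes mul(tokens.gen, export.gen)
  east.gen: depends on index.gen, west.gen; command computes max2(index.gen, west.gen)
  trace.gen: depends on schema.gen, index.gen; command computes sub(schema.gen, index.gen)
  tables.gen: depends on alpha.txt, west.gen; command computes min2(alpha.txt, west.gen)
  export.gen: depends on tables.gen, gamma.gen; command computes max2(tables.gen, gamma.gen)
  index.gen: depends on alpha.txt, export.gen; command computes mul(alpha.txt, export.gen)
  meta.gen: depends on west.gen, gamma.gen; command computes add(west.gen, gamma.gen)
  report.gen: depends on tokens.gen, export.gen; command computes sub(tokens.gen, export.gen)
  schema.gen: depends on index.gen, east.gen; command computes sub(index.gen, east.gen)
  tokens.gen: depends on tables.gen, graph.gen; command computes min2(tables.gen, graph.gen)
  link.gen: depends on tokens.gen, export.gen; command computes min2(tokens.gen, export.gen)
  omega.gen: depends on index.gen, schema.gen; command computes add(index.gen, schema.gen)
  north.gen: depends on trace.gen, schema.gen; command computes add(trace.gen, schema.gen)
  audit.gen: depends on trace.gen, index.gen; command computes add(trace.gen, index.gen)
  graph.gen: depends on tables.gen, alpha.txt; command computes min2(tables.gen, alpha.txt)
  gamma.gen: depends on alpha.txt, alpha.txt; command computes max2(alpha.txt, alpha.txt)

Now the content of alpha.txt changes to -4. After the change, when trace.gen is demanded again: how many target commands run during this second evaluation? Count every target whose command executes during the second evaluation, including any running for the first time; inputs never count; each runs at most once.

Target commands that run: east.gen, export.gen, gamma.gen, index.gen, schema.gen, tables.gen, trace.gen, west.gen — 8 in total.

First evaluation (everything demanded from the output):
  gamma.gen = max2(-2, -2) = -2
  west.gen = mul(-2, -2) = 4
  tables.gen = min2(-2, 4) = -2
  export.gen = max2(-2, -2) = -2
  index.gen = mul(-2, -2) = 4
  east.gen = max2(4, 4) = 4
  schema.gen = sub(4, 4) = 0
  trace.gen = sub(0, 4) = -4

Propagation after the edit:
  gamma.gen: runs — alpha.txt -2->-4; alpha.txt -2->-4; result -4.
  west.gen: runs — gamma.gen -2->-4; alpha.txt -2->-4; result 16.
  tables.gen: runs — alpha.txt -2->-4; west.gen 4->16; result -4.
  export.gen: runs — tables.gen -2->-4; gamma.gen -2->-4; result -4.
  index.gen: runs — alpha.txt -2->-4; export.gen -2->-4; result 16.
  east.gen: runs — index.gen 4->16; west.gen 4->16; result 16.
  schema.gen: runs — index.gen 4->16; east.gen 4->16; result 0 (same value as before).
  trace.gen: runs — index.gen 4->16; result -16.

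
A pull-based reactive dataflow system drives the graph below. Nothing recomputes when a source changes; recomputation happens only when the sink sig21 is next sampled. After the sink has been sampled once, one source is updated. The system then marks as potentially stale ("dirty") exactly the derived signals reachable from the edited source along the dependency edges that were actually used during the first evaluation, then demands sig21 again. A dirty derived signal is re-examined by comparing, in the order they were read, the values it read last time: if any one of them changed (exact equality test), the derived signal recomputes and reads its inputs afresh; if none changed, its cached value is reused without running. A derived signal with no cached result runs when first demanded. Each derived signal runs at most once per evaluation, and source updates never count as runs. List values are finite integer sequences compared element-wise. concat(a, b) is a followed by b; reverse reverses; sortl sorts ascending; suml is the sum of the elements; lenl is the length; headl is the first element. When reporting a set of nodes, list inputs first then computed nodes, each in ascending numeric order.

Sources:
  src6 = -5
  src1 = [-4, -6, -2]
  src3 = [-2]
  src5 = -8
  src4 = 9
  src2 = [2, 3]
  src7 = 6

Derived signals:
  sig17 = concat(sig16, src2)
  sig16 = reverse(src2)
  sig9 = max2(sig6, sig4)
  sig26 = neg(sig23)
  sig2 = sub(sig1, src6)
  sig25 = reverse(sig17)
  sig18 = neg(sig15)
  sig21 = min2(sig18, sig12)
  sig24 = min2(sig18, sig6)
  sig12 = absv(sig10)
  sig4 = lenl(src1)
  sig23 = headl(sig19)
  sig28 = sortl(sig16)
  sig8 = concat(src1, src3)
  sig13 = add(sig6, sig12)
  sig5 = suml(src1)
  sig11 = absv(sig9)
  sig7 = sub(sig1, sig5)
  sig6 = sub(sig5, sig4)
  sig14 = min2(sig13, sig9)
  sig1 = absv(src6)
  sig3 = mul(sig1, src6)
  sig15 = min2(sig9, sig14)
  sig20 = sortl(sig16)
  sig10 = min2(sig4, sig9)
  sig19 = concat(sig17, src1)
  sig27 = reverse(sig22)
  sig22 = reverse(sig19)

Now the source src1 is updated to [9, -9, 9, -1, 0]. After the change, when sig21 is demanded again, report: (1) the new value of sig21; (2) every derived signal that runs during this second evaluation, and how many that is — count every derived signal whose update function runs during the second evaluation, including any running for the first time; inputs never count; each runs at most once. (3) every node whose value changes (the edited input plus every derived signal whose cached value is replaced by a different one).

New value of sig21: -5.
Derived signals that run: sig4, sig5, sig6, sig9, sig10, sig12, sig13, sig14, sig15, sig18, sig21 — 11 in total.
Values that change: src1, sig4, sig5, sig6, sig9, sig10, sig12, sig13, sig14, sig15, sig18, sig21.

First evaluation (everything demanded from the output):
  sig4 = lenl([-4, -6, -2]) = 3
  sig5 = suml([-4, -6, -2]) = -12
  sig6 = sub(-12, 3) = -15
  sig9 = max2(-15, 3) = 3
  sig10 = min2(3, 3) = 3
  sig12 = absv(3) = 3
  sig13 = add(-15, 3) = -12
  sig14 = min2(-12, 3) = -12
  sig15 = min2(3, -12) = -12
  sig18 = neg(-12) = 12
  sig21 = min2(12, 3) = 3

Propagation after the edit:
  sig4: runs — src1 [-4, -6, -2]->[9, -9, 9, -1, 0]; result 5.
  sig5: runs — src1 [-4, -6, -2]->[9, -9, 9, -1, 0]; result 8.
  sig6: runs — sig5 -12->8; sig4 3->5; result 3.
  sig9: runs — sig6 -15->3; sig4 3->5; result 5.
  sig10: runs — sig4 3->5; sig9 3->5; result 5.
  sig12: runs — sig10 3->5; result 5.
  sig13: runs — sig6 -15->3; sig12 3->5; result 8.
  sig14: runs — sig13 -12->8; sig9 3->5; result 5.
  sig15: runs — sig9 3->5; sig14 -12->5; result 5.
  sig18: runs — sig15 -12->5; result -5.
  sig21: runs — sig18 12->-5; sig12 3->5; result -5.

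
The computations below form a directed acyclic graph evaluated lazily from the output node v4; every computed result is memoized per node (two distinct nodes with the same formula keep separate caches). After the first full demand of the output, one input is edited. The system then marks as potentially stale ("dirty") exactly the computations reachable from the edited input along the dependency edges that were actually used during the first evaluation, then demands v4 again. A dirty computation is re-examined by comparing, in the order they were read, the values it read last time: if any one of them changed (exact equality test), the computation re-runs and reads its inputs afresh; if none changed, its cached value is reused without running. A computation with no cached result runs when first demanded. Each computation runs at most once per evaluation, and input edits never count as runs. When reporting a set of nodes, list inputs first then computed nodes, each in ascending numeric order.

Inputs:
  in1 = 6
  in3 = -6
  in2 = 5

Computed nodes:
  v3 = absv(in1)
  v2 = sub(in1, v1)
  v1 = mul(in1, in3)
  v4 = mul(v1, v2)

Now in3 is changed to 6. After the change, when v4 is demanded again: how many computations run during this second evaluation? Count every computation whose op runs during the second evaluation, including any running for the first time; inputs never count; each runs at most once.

First demand of the output computes:
  v1 = mul(6, -6) = -36
  v2 = sub(6, -36) = 42
  v4 = mul(-36, 42) = -1512

After the edit, cleaning proceeds:
  v1: a read changed (in3 -6->6) — executes, giving 36.
  v2: a read changed (v1 -36->36) — executes, giving -30.
  v4: a read changed (v1 -36->36; v2 42->-30) — executes, giving -1080.

3 computations run: v1, v2, v4.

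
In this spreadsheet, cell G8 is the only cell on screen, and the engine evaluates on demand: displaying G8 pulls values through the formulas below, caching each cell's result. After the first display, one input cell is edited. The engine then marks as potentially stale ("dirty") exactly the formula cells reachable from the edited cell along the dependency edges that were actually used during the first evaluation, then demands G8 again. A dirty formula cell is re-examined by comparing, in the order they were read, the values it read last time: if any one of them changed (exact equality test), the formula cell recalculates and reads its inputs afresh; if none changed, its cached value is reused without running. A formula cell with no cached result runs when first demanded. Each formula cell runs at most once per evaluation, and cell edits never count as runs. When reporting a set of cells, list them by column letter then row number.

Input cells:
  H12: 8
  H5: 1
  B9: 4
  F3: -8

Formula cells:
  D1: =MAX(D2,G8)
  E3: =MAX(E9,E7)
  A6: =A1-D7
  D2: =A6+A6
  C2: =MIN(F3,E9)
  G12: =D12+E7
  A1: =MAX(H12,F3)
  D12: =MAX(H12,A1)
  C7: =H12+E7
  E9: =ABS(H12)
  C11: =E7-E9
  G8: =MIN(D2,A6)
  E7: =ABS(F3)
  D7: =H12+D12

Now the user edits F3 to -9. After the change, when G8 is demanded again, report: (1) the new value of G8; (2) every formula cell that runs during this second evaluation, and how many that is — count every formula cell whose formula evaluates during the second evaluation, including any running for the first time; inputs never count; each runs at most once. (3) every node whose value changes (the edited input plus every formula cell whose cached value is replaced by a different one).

G8 now evaluates to -16.
Run set: A1 (1 run).
Changed values: F3.
The important point: A1 recomputes to an identical value, and the output ends up unchanged.

Initial pass — values computed on the first demand:
  A1 = MAX(8, -8) = 8
  D12 = MAX(8, 8) = 8
  D7 = 8 + 8 = 16
  A6 = 8 - 16 = -8
  D2 = -8 + -8 = -16
  G8 = MIN(-16, -8) = -16

Second demand — change propagation:
  A1: re-runs because F3 -8->-9; new result 8 (unchanged).
  D12: re-examined; everything it read last time is the same (H12 unchanged, A1 unchanged) — cache 8 kept, no run.
  D7: re-examined; everything it read last time is the same (H12 unchanged, D12 unchanged) — cache 16 kept, no run.
  A6: re-examined; everything it read last time is the same (A1 unchanged, D7 unchanged) — cache -8 kept, no run.
  D2: re-examined; everything it read last time is the same (A6 unchanged, A6 unchanged) — cache -16 kept, no run.
  G8: re-examined; everything it read last time is the same (D2 unchanged, A6 unchanged) — cache -16 kept, no run.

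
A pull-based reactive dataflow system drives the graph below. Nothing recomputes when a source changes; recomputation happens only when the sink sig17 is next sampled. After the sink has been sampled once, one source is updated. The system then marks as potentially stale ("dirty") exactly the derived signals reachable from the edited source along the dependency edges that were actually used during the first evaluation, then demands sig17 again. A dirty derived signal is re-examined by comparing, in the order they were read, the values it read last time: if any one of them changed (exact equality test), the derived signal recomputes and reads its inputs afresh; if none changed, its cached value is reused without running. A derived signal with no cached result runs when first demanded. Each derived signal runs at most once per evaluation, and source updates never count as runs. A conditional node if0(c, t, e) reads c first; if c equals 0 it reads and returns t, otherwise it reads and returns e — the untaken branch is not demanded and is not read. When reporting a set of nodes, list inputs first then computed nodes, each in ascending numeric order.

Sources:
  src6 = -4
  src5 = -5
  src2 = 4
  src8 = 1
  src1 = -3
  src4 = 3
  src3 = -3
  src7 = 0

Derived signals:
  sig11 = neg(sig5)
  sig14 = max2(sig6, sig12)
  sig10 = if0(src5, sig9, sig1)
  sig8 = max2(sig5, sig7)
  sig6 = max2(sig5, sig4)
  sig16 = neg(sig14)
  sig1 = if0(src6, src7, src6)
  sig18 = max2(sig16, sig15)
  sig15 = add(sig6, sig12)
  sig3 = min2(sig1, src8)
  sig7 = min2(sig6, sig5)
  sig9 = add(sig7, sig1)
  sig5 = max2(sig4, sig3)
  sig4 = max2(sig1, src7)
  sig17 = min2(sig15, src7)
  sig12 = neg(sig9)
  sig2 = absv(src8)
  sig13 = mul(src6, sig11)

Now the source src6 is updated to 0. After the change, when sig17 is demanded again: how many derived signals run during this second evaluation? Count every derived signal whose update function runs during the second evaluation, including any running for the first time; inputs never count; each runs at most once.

Derived signals that run: sig1, sig3, sig4, sig5, sig9, sig12, sig15, sig17 — 8 in total.
Key observation: the cutoff stops propagation at sig6 — its inputs' values are unchanged, so it reuses its cache.

First evaluation (everything demanded from the output):
  sig1 = if0(src6=-4 -> else branch src6) = -4
  sig3 = min2(-4, 1) = -4
  sig4 = max2(-4, 0) = 0
  sig5 = max2(0, -4) = 0
  sig6 = max2(0, 0) = 0
  sig7 = min2(0, 0) = 0
  sig9 = add(0, -4) = -4
  sig12 = neg(-4) = 4
  sig15 = add(0, 4) = 4
  sig17 = min2(4, 0) = 0

Propagation after the edit:
  sig1: runs — src6 -4->0; src6 -4->0; result 0.
  sig3: runs — sig1 -4->0; result 0.
  sig4: runs — sig1 -4->0; result 0 (same value as before).
  sig5: runs — sig3 -4->0; result 0 (same value as before).
  sig6: checked — values it read are unchanged (sig5 unchanged, sig4 unchanged); reused cached 0 without running.
  sig7: checked — values it read are unchanged (sig6 unchanged, sig5 unchanged); reused cached 0 without running.
  sig9: runs — sig1 -4->0; result 0.
  sig12: runs — sig9 -4->0; result 0.
  sig15: runs — sig12 4->0; result 0.
  sig17: runs — sig15 4->0; result 0 (same value as before).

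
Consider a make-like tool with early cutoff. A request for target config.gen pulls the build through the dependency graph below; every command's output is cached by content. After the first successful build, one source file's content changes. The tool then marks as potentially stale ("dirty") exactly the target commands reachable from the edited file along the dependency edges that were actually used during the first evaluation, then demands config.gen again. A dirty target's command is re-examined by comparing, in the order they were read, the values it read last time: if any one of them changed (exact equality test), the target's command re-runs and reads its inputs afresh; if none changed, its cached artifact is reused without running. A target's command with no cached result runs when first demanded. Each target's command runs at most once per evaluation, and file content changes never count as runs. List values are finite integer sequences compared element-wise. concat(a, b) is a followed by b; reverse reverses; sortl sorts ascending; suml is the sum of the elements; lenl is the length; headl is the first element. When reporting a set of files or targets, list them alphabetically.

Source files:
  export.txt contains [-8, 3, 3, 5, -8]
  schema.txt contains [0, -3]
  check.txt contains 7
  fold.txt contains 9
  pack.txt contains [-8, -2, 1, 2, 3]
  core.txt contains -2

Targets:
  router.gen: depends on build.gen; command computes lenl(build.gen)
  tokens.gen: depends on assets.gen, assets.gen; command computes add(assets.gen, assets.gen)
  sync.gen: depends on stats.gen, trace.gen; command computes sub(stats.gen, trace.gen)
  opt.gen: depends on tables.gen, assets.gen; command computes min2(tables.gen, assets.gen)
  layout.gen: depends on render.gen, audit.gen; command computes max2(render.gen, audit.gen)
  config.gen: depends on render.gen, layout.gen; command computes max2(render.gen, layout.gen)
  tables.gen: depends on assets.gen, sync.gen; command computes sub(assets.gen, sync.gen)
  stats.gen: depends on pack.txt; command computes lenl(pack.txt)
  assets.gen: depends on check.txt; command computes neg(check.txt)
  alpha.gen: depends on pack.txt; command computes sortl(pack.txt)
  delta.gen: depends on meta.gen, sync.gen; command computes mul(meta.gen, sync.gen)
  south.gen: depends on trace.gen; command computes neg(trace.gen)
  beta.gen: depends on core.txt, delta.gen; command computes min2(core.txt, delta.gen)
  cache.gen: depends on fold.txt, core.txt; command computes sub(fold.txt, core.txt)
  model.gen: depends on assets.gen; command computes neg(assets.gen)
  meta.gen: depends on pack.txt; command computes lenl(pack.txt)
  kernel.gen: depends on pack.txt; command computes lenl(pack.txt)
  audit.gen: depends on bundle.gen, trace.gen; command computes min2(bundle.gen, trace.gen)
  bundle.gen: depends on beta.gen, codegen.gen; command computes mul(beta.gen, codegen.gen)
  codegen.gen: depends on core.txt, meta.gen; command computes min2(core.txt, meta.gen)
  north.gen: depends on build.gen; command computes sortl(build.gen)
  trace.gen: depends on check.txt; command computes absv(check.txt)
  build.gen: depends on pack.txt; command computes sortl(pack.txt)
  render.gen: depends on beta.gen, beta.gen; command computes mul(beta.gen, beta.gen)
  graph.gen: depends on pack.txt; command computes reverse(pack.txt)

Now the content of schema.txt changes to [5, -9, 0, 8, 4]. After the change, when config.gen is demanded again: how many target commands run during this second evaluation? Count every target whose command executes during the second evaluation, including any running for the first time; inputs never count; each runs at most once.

0 target commands run: none.
Note the shortcut — nothing in the graph depends on schema.txt at all, so no recomputation happens.

First demand of the output computes:
  meta.gen = lenl([-8, -2, 1, 2, 3]) = 5
  codegen.gen = min2(-2, 5) = -2
  stats.gen = lenl([-8, -2, 1, 2, 3]) = 5
  trace.gen = absv(7) = 7
  sync.gen = sub(5, 7) = -2
  delta.gen = mul(5, -2) = -10
  beta.gen = min2(-2, -10) = -10
  bundle.gen = mul(-10, -2) = 20
  audit.gen = min2(20, 7) = 7
  render.gen = mul(-10, -10) = 100
  layout.gen = max2(100, 7) = 100
  config.gen = max2(100, 100) = 100

After the edit, cleaning proceeds:
  no node depends on schema.txt at all; the second demand re-runs nothing.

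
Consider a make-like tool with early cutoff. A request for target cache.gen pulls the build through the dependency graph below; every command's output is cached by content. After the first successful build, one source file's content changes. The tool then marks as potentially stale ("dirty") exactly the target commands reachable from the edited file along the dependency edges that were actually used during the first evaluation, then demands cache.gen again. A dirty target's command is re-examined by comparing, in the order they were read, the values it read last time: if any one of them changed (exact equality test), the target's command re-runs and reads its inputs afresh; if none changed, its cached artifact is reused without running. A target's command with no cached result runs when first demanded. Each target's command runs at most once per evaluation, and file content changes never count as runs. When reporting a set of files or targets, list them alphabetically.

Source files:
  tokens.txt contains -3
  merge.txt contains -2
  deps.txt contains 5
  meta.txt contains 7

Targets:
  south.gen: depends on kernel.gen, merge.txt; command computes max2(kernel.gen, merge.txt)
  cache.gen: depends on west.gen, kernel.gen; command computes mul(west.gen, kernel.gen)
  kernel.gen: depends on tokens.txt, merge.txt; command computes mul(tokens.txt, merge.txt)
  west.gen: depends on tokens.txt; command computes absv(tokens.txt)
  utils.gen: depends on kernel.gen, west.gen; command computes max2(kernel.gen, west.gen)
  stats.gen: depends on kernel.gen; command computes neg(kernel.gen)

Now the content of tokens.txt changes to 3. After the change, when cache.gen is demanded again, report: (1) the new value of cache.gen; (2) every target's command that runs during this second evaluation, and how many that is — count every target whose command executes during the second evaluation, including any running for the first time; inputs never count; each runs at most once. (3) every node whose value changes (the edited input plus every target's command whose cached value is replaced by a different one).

First demand of the output computes:
  kernel.gen = mul(-3, -2) = 6
  west.gen = absv(-3) = 3
  cache.gen = mul(3, 6) = 18

After the edit, cleaning proceeds:
  kernel.gen: a read changed (tokens.txt -3->3) — executes, giving -6.
  west.gen: a read changed (tokens.txt -3->3) — executes, giving 3 — identical to its old value.
  cache.gen: a read changed (kernel.gen 6->-6) — executes, giving -18.

Demanding cache.gen again yields -18.
3 target commands run: cache.gen, kernel.gen, west.gen.
The nodes whose values change: cache.gen, kernel.gen, tokens.txt.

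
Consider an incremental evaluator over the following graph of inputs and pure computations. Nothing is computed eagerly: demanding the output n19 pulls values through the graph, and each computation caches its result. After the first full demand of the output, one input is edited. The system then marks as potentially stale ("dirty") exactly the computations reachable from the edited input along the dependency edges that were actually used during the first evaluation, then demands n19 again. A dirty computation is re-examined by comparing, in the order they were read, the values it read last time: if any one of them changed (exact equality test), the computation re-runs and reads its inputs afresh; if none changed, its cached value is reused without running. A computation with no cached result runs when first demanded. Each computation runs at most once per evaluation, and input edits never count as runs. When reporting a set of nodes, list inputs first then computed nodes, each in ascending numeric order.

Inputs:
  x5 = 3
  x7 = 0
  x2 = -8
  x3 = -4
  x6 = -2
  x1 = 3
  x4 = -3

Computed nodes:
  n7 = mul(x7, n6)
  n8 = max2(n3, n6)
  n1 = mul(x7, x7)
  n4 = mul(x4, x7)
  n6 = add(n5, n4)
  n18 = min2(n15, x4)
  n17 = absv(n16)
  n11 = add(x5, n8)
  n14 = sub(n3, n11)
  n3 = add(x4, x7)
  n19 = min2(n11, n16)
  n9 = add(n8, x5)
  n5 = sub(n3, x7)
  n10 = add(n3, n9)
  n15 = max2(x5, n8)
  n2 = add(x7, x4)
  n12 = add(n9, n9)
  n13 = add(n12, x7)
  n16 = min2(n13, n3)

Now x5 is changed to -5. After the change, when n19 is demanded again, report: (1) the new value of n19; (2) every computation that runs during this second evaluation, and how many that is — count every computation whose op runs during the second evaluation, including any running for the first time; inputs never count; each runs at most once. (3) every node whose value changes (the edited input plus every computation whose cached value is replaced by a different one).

Initial pass — values computed on the first demand:
  n3 = add(-3, 0) = -3
  n4 = mul(-3, 0) = 0
  n5 = sub(-3, 0) = -3
  n6 = add(-3, 0) = -3
  n8 = max2(-3, -3) = -3
  n9 = add(-3, 3) = 0
  n11 = add(3, -3) = 0
  n12 = add(0, 0) = 0
  n13 = add(0, 0) = 0
  n16 = min2(0, -3) = -3
  n19 = min2(0, -3) = -3

Second demand — change propagation:
  n9: re-runs because x5 3->-5; new result -8.
  n11: re-runs because x5 3->-5; new result -8.
  n12: re-runs because n9 0->-8; n9 0->-8; new result -16.
  n13: re-runs because n12 0->-16; new result -16.
  n16: re-runs because n13 0->-16; new result -16.
  n19: re-runs because n11 0->-8; n16 -3->-16; new result -16.

n19 now evaluates to -16.
Run set: n9, n11, n12, n13, n16, n19 (6 run).
Changed values: x5, n9, n11, n12, n13, n16, n19.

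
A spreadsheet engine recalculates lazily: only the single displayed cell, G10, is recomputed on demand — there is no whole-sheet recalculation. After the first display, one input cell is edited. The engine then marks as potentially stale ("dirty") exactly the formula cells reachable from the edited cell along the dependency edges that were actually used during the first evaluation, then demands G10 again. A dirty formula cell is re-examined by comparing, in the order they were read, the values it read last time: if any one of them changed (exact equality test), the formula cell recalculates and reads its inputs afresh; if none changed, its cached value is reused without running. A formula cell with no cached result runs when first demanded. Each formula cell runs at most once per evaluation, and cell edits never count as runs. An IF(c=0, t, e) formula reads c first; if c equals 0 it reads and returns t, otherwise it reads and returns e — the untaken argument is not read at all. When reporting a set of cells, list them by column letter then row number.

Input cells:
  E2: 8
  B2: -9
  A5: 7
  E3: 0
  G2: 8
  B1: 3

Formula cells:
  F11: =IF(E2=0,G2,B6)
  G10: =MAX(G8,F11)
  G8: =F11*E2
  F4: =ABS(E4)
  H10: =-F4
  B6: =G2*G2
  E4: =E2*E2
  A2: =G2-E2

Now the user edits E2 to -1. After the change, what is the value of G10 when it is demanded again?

New value of G10: 64.

First evaluation (everything demanded from the output):
  B6 = 8 * 8 = 64
  F11 = IF(E2=0: E2=8 -> else branch B6) = 64
  G8 = 64 * 8 = 512
  G10 = MAX(512, 64) = 512

Propagation after the edit:
  F11: runs — E2 8->-1; result 64 (same value as before).
  G8: runs — E2 8->-1; result -64.
  G10: runs — G8 512->-64; result 64.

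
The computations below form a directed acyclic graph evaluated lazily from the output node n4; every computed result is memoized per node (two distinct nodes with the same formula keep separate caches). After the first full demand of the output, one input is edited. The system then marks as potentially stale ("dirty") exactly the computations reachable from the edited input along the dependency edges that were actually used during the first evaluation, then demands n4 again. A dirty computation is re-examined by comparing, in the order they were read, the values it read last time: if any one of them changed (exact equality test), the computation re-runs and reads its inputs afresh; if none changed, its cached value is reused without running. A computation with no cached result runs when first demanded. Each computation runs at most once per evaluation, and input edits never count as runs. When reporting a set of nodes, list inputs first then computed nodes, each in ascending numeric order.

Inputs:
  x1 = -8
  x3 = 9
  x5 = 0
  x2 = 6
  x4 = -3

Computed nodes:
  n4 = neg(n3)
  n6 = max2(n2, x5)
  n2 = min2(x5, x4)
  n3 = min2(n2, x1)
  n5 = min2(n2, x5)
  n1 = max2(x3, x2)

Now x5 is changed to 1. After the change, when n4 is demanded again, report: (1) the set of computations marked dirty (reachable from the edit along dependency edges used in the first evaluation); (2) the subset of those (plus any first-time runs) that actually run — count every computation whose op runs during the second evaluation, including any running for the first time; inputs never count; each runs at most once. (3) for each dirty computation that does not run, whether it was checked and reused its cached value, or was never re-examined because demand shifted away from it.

First demand of the output computes:
  n2 = min2(0, -3) = -3
  n3 = min2(-3, -8) = -8
  n4 = neg(-8) = 8

After the edit, cleaning proceeds:
  n2: a read changed (x5 0->1) — executes, giving -3 — identical to its old value.
  n3: dirty, but its reads are unchanged (n2 unchanged, x1 unchanged); cached -8 stands.
  n4: dirty, but its reads are unchanged (n3 unchanged); cached 8 stands.

Note the absorption at n2: it re-runs yet its value is the same, leaving the output's value untouched.

The edit dirties: n2, n3, n4.
1 computations run: n2.
Cache hits after checking: n3, n4.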